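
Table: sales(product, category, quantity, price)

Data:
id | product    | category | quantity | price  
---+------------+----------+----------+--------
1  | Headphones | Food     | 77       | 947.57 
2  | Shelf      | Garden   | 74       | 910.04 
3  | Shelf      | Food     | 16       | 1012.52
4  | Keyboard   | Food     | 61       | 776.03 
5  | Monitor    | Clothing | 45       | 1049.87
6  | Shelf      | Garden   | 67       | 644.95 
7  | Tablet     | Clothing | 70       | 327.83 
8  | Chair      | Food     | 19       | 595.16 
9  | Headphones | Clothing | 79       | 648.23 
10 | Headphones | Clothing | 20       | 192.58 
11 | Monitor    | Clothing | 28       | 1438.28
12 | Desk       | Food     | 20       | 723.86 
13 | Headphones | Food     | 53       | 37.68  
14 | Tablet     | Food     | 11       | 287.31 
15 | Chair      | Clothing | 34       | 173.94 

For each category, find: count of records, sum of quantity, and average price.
SELECT category,
       COUNT(*) as cnt,
       SUM(quantity) as total_quantity,
       AVG(price) as avg_price
FROM sales
GROUP BY category

Result:
  Clothing: 6 records, 276 total quantity, 638.46 avg price
  Food: 7 records, 257 total quantity, 625.73 avg price
  Garden: 2 records, 141 total quantity, 777.50 avg price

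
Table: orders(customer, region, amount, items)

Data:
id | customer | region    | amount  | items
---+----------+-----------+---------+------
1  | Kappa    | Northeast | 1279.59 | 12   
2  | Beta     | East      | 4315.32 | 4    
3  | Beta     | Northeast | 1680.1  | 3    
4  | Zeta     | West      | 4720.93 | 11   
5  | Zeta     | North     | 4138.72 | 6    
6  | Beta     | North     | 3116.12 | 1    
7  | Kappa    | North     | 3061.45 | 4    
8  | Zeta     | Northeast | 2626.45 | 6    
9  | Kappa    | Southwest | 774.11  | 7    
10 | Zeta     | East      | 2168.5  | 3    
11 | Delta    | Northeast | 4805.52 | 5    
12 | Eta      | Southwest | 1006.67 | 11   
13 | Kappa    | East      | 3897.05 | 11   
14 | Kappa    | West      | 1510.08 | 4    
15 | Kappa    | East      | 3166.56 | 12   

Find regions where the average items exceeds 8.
SELECT region, AVG(items)
FROM orders
GROUP BY region
HAVING AVG(items) > 8

Result:
  Southwest: avg=9.00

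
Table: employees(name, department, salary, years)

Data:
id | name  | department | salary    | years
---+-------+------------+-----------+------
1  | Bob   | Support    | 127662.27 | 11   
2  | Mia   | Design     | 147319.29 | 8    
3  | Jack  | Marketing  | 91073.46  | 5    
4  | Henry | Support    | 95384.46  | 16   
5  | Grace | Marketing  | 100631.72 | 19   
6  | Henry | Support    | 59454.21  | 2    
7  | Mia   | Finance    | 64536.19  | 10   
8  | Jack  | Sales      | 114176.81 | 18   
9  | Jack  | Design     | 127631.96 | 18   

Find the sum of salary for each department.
SELECT department, SUM(salary) as result
FROM employees
GROUP BY department

Result:
  Design: 274951.25
  Finance: 64536.19
  Marketing: 191705.18
  Sales: 114176.81
  Support: 282500.94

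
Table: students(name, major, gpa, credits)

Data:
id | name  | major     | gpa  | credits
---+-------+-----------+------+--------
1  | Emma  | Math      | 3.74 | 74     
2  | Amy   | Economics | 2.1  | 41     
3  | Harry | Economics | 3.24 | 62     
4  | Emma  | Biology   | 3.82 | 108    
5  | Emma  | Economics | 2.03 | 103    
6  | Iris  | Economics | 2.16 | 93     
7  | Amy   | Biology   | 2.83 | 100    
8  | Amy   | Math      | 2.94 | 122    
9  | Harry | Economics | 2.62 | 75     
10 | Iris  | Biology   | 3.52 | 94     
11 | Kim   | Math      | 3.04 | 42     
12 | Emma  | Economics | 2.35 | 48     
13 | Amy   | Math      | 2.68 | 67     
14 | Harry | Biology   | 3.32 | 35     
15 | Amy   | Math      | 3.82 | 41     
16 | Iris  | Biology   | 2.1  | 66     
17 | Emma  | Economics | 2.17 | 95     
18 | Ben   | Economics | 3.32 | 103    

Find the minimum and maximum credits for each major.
SELECT major, MIN(credits), MAX(credits)
FROM students
GROUP BY major

Result:
  Biology: min=35, max=108
  Economics: min=41, max=103
  Math: min=41, max=122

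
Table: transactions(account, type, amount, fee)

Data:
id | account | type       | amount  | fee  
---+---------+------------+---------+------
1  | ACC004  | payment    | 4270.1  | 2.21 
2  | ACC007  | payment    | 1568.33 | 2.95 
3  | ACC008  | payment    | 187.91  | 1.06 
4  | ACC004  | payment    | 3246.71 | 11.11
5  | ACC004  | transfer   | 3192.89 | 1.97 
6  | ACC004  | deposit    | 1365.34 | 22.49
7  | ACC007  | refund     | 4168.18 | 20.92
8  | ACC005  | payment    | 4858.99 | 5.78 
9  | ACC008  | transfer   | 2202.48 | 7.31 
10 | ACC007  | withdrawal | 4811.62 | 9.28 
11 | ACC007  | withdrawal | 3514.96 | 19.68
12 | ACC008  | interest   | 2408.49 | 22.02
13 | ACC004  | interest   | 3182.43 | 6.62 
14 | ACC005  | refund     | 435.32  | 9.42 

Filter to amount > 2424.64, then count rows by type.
SELECT type, COUNT(*)
FROM transactions
WHERE amount > 2424.64
GROUP BY type

Note: WHERE filters rows before grouping.

Result:
  interest: 1
  payment: 3
  refund: 1
  transfer: 1
  withdrawal: 2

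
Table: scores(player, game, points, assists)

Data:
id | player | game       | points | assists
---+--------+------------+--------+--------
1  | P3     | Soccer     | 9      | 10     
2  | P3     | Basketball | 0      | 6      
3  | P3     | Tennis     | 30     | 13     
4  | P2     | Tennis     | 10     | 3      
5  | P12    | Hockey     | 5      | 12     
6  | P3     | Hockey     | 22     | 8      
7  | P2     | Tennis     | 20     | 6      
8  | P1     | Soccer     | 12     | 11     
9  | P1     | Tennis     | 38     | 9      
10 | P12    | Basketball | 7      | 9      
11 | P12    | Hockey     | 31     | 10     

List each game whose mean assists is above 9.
SELECT game, AVG(assists)
FROM scores
GROUP BY game
HAVING AVG(assists) > 9

Result:
  Hockey: avg=10.00
  Soccer: avg=10.50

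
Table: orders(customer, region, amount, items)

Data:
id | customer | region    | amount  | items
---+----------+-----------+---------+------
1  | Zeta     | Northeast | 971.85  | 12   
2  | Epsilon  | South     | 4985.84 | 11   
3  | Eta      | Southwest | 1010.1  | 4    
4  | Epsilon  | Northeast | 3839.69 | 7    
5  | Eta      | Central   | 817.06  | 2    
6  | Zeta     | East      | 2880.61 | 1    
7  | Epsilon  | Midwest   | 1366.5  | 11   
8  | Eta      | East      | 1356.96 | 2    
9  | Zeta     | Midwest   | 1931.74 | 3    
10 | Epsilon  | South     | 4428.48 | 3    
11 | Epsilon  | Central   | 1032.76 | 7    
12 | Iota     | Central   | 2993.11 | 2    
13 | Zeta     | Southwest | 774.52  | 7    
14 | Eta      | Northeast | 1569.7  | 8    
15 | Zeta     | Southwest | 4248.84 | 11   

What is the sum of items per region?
SELECT region, SUM(items) as result
FROM orders
GROUP BY region

Result:
  Central: 11
  East: 3
  Midwest: 14
  Northeast: 27
  South: 14
  Southwest: 22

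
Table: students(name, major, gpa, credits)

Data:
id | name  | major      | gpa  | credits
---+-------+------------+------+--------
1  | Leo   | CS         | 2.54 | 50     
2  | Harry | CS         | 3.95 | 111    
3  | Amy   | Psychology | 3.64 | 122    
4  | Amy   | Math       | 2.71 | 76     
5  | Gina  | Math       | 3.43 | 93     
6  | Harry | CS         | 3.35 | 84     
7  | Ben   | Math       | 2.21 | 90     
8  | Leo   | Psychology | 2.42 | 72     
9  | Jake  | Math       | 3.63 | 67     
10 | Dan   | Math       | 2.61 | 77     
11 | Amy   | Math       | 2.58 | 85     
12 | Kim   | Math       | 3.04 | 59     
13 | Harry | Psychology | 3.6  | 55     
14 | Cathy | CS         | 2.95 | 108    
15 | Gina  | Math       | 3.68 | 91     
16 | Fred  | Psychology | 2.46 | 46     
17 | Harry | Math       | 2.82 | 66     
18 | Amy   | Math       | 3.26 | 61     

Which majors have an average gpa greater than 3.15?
SELECT major, AVG(gpa)
FROM students
GROUP BY major
HAVING AVG(gpa) > 3.15

Result:
  CS: avg=3.20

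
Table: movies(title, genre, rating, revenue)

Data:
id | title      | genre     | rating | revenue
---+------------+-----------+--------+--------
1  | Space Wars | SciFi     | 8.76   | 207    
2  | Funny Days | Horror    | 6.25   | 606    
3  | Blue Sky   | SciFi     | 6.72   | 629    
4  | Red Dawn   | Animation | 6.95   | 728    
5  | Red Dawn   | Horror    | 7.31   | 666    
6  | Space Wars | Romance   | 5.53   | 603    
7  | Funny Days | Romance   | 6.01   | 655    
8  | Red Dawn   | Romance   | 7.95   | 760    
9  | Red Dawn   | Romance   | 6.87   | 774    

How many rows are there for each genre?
SELECT genre, COUNT(*) as count
FROM movies
GROUP BY genre

Result:
  Animation: 1
  Horror: 2
  Romance: 4
  SciFi: 2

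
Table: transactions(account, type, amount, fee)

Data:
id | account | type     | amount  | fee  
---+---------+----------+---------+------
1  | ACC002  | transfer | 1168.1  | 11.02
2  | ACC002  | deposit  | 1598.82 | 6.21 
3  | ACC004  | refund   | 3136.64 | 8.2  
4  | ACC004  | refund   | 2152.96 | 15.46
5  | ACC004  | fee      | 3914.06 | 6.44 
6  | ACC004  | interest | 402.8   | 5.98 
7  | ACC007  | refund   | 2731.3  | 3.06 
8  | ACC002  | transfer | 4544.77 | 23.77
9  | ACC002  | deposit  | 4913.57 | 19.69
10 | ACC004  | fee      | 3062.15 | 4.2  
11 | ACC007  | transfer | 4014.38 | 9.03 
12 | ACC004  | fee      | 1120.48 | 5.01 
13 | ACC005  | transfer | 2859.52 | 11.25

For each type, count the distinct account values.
SELECT type, COUNT(DISTINCT account)
FROM transactions
GROUP BY type

Result:
  deposit: 1 distinct
  fee: 1 distinct
  interest: 1 distinct
  refund: 2 distinct
  transfer: 3 distinct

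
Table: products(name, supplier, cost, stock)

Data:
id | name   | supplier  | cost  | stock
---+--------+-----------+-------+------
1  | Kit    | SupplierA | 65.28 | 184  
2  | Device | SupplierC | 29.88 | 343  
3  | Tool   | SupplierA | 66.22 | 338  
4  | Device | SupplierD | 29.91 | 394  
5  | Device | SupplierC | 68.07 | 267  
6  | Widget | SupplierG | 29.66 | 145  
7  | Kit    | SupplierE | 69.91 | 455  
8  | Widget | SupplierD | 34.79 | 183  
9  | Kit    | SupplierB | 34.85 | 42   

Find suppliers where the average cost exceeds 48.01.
SELECT supplier, AVG(cost)
FROM products
GROUP BY supplier
HAVING AVG(cost) > 48.01

Result:
  SupplierA: avg=65.75
  SupplierC: avg=48.98
  SupplierE: avg=69.91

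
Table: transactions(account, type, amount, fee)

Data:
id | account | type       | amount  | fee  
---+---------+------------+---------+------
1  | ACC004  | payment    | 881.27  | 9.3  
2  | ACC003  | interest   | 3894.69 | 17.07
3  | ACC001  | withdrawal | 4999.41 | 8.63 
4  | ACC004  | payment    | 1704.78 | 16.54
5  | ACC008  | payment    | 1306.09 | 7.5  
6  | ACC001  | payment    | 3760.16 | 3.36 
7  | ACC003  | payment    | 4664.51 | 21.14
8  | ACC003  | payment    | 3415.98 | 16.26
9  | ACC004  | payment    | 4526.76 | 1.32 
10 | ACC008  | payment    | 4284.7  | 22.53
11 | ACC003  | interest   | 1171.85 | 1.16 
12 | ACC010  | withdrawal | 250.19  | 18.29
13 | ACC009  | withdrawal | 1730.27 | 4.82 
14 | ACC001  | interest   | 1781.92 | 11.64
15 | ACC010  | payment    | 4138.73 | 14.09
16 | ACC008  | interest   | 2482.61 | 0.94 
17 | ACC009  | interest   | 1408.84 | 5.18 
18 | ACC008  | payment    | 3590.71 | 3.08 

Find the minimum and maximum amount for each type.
SELECT type, MIN(amount), MAX(amount)
FROM transactions
GROUP BY type

Result:
  interest: min=1171.85, max=3894.69
  payment: min=881.27, max=4664.51
  withdrawal: min=250.19, max=4999.41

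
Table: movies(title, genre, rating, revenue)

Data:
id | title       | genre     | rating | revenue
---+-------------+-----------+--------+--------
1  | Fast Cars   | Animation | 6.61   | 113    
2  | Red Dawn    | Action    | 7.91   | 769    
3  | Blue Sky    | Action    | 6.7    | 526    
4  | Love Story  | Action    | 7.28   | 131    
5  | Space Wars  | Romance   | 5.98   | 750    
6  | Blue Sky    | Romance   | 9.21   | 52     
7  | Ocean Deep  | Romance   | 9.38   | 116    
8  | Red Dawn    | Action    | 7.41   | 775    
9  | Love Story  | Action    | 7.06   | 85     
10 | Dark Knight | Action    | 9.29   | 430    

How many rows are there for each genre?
SELECT genre, COUNT(*) as count
FROM movies
GROUP BY genre

Result:
  Action: 6
  Animation: 1
  Romance: 3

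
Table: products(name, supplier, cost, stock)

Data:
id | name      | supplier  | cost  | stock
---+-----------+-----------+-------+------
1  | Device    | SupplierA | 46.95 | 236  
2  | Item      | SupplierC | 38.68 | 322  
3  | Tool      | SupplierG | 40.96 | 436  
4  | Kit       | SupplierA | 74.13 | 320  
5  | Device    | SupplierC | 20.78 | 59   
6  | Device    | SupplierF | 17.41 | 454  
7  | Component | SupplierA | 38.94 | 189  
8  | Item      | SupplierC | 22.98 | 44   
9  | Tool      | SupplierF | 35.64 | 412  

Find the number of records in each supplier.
SELECT supplier, COUNT(*) as count
FROM products
GROUP BY supplier

Result:
  SupplierA: 3
  SupplierC: 3
  SupplierF: 2
  SupplierG: 1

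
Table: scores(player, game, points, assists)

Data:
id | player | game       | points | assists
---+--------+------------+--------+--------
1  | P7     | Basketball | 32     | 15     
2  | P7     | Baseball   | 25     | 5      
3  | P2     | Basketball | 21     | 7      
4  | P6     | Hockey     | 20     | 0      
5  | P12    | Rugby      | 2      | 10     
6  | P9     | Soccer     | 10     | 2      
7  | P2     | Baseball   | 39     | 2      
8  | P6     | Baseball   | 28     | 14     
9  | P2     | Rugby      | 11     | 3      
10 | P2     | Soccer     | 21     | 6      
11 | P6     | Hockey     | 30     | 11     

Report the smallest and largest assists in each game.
SELECT game, MIN(assists), MAX(assists)
FROM scores
GROUP BY game

Result:
  Baseball: min=2, max=14
  Basketball: min=7, max=15
  Hockey: min=0, max=11
  Rugby: min=3, max=10
  Soccer: min=2, max=6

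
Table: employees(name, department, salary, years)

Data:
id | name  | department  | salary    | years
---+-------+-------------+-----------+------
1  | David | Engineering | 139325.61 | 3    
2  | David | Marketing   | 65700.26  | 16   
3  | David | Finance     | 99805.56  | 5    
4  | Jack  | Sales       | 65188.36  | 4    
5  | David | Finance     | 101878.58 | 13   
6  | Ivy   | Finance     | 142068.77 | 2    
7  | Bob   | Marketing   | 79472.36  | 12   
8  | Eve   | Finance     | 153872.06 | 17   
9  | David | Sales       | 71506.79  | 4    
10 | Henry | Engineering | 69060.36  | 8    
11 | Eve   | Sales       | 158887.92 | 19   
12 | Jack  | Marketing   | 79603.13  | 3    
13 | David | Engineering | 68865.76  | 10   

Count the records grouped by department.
SELECT department, COUNT(*) as count
FROM employees
GROUP BY department

Result:
  Engineering: 3
  Finance: 4
  Marketing: 3
  Sales: 3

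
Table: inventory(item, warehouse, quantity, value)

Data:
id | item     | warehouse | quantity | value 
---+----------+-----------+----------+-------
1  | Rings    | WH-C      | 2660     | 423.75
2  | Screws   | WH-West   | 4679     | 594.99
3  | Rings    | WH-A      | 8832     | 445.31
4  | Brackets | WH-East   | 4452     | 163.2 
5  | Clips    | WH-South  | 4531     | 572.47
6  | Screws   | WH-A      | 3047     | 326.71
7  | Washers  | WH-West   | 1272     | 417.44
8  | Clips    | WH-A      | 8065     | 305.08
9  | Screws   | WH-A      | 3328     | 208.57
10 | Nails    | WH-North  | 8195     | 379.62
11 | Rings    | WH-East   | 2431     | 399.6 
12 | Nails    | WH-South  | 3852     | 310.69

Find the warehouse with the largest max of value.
SELECT warehouse, MAX(value) as val
FROM inventory
GROUP BY warehouse
ORDER BY val DESC
LIMIT 1

Result: WH-West with max(value) = 594.99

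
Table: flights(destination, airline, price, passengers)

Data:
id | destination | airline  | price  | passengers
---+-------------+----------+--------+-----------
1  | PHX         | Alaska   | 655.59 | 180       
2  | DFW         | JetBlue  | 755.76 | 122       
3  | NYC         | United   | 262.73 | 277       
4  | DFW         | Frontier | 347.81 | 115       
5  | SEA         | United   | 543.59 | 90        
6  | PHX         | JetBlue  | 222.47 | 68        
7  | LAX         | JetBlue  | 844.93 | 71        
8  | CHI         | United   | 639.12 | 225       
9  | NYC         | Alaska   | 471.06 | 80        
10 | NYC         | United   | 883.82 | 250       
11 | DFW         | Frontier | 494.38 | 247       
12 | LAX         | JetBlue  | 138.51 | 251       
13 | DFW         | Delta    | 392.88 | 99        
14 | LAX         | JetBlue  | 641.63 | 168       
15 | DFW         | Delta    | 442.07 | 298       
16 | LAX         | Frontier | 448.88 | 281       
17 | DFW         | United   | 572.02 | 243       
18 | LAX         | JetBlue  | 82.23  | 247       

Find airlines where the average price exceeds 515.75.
SELECT airline, AVG(price)
FROM flights
GROUP BY airline
HAVING AVG(price) > 515.75

Result:
  Alaska: avg=563.33
  United: avg=580.26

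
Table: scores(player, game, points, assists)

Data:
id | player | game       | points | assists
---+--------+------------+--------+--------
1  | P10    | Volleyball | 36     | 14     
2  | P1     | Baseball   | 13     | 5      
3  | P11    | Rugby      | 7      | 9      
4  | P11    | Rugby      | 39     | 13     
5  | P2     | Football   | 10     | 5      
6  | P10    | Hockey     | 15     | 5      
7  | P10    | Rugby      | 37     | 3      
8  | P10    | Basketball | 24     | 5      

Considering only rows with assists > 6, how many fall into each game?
SELECT game, COUNT(*)
FROM scores
WHERE assists > 6
GROUP BY game

Note: WHERE filters rows before grouping.

Result:
  Rugby: 2
  Volleyball: 1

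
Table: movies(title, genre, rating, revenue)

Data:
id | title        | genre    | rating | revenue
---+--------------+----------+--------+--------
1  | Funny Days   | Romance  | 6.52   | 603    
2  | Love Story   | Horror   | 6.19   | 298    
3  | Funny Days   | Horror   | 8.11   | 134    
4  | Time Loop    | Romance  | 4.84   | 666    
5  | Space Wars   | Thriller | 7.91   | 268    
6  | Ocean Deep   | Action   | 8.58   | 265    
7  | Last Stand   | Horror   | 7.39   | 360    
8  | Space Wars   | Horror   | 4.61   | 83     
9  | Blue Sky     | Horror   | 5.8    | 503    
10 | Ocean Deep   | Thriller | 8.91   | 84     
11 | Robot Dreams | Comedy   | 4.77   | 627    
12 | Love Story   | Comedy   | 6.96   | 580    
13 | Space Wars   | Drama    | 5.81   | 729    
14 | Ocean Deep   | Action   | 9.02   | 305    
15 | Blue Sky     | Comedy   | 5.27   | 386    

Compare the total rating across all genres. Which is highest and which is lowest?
SELECT genre, SUM(rating)
FROM movies
GROUP BY genre
ORDER BY SUM(rating)

All groups:
  Drama: 5.81
  Romance: 11.36
  Thriller: 16.82
  Comedy: 17.00
  Action: 17.60
  Horror: 32.10

Highest: Horror (32.10)
Lowest: Drama (5.81)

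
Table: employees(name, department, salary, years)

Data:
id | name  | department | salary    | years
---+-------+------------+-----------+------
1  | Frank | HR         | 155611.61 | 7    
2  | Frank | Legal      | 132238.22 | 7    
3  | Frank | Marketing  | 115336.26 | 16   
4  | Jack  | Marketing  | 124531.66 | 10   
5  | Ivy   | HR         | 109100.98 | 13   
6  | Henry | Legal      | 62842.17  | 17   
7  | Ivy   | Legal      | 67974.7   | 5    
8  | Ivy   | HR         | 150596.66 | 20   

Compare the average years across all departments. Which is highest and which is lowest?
SELECT department, AVG(years)
FROM employees
GROUP BY department
ORDER BY AVG(years)

All groups:
  Legal: 9.67
  Marketing: 13.00
  HR: 13.33

Highest: HR (13.33)
Lowest: Legal (9.67)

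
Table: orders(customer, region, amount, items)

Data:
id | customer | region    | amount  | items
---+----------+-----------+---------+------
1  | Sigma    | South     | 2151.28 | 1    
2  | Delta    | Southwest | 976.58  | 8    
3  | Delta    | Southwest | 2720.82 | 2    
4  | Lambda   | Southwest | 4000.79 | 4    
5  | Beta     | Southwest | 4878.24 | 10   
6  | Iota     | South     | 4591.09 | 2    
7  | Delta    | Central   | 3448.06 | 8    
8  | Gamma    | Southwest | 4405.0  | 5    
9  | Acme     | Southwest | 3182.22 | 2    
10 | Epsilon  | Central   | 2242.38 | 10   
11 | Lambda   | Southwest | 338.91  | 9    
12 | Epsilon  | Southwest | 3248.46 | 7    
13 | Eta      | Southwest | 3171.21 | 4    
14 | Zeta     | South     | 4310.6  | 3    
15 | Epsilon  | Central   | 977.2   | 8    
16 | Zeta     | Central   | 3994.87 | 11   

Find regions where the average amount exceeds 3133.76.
SELECT region, AVG(amount)
FROM orders
GROUP BY region
HAVING AVG(amount) > 3133.76

Result:
  South: avg=3684.32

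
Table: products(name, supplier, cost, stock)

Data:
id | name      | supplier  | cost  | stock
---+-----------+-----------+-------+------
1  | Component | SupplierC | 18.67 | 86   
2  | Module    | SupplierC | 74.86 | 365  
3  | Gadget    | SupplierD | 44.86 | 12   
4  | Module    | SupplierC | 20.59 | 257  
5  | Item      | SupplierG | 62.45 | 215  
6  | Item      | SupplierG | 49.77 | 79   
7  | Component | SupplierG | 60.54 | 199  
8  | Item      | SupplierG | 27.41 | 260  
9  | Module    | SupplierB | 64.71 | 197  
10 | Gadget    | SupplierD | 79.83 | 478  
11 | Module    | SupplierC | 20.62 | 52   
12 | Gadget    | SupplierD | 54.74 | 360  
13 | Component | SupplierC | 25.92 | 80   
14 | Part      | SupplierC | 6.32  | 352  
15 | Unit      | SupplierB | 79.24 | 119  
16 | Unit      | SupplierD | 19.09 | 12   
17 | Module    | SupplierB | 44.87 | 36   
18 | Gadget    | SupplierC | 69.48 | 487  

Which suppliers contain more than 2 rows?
SELECT supplier, COUNT(*) as cnt
FROM products
GROUP BY supplier
HAVING COUNT(*) > 2

Result:
  SupplierB: 3
  SupplierC: 7
  SupplierD: 4
  SupplierG: 4

Note: HAVING filters groups after aggregation, WHERE filters rows before.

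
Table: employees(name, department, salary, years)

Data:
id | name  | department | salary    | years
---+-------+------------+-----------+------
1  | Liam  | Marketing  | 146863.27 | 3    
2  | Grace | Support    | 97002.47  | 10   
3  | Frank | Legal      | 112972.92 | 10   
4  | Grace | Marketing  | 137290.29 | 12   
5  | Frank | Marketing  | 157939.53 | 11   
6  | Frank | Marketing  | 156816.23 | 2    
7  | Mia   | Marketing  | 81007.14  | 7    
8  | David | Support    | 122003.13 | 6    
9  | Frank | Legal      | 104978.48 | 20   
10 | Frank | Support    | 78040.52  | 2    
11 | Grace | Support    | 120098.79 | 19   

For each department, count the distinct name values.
SELECT department, COUNT(DISTINCT name)
FROM employees
GROUP BY department

Result:
  Legal: 1 distinct
  Marketing: 4 distinct
  Support: 3 distinct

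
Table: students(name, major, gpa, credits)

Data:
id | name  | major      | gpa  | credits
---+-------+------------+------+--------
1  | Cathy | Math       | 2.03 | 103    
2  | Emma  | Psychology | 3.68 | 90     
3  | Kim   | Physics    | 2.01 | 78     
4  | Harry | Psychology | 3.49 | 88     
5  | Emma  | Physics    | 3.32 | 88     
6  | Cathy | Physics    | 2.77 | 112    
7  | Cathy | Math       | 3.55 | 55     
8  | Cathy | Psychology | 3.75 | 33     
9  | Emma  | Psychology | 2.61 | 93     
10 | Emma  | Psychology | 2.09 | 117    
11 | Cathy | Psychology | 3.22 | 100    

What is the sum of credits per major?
SELECT major, SUM(credits) as result
FROM students
GROUP BY major

Result:
  Math: 158
  Physics: 278
  Psychology: 521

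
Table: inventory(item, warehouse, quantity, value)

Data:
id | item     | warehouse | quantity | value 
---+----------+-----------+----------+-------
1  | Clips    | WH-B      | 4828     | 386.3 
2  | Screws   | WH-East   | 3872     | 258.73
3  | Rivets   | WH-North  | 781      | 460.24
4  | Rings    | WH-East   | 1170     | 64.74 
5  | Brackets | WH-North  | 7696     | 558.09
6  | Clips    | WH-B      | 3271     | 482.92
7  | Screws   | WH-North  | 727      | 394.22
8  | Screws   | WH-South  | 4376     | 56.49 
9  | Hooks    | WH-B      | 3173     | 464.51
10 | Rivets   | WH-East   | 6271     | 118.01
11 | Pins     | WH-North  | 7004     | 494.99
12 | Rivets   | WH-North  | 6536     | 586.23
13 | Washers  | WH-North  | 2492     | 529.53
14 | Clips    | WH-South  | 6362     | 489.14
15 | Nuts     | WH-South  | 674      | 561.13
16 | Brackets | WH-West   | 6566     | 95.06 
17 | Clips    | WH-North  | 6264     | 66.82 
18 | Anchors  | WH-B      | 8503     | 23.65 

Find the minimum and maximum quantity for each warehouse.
SELECT warehouse, MIN(quantity), MAX(quantity)
FROM inventory
GROUP BY warehouse

Result:
  WH-B: min=3173, max=8503
  WH-East: min=1170, max=6271
  WH-North: min=727, max=7696
  WH-South: min=674, max=6362
  WH-West: min=6566, max=6566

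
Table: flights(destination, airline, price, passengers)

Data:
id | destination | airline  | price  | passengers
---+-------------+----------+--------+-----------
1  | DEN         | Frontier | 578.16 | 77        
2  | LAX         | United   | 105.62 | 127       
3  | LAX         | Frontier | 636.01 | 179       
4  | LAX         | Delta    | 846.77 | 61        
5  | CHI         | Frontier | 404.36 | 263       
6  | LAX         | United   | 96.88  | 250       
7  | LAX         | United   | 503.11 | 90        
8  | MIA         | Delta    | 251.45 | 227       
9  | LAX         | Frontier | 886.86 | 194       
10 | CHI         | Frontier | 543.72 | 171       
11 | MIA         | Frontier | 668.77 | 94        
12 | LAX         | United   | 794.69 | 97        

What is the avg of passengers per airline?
SELECT airline, AVG(passengers) as result
FROM flights
GROUP BY airline

Result:
  Delta: 144.00
  Frontier: 163.00
  United: 141.00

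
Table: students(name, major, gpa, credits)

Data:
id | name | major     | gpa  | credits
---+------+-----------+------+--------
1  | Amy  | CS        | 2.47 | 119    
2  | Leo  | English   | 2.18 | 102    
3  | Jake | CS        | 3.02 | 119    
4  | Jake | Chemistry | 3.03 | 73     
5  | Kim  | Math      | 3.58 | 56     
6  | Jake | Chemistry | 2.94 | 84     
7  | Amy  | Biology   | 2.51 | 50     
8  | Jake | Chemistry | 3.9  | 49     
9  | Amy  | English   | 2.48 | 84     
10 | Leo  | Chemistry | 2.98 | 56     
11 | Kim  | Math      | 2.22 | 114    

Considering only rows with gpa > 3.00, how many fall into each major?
SELECT major, COUNT(*)
FROM students
WHERE gpa > 3.00
GROUP BY major

Note: WHERE filters rows before grouping.

Result:
  CS: 1
  Chemistry: 2
  Math: 1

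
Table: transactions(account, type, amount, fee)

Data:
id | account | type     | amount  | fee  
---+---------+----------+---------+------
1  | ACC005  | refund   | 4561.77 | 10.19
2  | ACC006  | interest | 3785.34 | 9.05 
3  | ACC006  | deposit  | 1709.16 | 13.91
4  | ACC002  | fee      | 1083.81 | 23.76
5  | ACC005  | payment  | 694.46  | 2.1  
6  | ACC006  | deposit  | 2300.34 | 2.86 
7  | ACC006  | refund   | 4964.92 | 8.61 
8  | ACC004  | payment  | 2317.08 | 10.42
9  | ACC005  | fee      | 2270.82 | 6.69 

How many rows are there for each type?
SELECT type, COUNT(*) as count
FROM transactions
GROUP BY type

Result:
  deposit: 2
  fee: 2
  interest: 1
  payment: 2
  refund: 2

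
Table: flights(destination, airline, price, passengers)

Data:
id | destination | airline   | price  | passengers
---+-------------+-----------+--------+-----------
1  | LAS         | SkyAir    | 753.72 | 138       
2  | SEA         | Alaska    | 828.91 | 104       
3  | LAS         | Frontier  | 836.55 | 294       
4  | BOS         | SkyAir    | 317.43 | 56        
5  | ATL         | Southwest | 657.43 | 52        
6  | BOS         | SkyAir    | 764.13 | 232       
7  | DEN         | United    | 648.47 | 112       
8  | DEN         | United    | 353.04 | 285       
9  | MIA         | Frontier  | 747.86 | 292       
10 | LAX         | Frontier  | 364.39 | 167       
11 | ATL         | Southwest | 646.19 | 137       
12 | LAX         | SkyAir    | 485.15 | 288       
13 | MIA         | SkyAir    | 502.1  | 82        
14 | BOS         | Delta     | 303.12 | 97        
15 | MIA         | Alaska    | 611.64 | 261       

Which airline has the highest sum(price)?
SELECT airline, SUM(price) as val
FROM flights
GROUP BY airline
ORDER BY val DESC
LIMIT 1

Result: SkyAir with sum(price) = 2822.53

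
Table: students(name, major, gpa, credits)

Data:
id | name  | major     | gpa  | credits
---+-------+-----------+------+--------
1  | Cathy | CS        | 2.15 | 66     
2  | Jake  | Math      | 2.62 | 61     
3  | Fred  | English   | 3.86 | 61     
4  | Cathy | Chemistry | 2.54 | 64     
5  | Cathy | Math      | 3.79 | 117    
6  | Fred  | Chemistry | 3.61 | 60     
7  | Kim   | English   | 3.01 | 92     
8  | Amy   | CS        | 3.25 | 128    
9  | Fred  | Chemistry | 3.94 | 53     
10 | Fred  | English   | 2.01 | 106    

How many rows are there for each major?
SELECT major, COUNT(*) as count
FROM students
GROUP BY major

Result:
  CS: 2
  Chemistry: 3
  English: 3
  Math: 2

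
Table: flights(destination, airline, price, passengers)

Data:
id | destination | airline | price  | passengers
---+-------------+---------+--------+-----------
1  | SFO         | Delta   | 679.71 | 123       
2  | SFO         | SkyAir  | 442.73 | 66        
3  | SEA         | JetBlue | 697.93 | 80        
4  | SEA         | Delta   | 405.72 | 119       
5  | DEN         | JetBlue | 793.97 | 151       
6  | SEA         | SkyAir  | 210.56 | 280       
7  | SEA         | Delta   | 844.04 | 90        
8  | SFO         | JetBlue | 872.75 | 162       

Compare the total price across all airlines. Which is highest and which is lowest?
SELECT airline, SUM(price)
FROM flights
GROUP BY airline
ORDER BY SUM(price)

All groups:
  SkyAir: 653.29
  Delta: 1929.47
  JetBlue: 2364.65

Highest: JetBlue (2364.65)
Lowest: SkyAir (653.29)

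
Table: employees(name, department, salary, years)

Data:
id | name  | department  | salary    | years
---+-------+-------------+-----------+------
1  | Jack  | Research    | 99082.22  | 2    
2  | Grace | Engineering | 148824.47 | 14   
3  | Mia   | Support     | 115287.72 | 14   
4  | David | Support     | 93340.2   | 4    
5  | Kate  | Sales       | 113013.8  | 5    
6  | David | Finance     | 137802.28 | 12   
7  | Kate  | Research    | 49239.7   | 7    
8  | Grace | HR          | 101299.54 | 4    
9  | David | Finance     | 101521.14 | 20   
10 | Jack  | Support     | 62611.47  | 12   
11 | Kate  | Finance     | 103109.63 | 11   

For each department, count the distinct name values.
SELECT department, COUNT(DISTINCT name)
FROM employees
GROUP BY department

Result:
  Engineering: 1 distinct
  Finance: 2 distinct
  HR: 1 distinct
  Research: 2 distinct
  Sales: 1 distinct
  Support: 3 distinct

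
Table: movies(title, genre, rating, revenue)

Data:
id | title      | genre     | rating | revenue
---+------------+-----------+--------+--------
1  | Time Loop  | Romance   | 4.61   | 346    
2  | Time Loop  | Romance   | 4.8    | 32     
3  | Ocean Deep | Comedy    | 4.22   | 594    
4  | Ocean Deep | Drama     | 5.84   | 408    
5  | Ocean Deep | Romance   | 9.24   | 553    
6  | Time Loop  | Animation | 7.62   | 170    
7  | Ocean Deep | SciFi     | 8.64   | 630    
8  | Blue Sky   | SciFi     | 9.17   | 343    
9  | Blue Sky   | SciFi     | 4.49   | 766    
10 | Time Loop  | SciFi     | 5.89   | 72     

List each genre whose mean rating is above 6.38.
SELECT genre, AVG(rating)
FROM movies
GROUP BY genre
HAVING AVG(rating) > 6.38

Result:
  Animation: avg=7.62
  SciFi: avg=7.05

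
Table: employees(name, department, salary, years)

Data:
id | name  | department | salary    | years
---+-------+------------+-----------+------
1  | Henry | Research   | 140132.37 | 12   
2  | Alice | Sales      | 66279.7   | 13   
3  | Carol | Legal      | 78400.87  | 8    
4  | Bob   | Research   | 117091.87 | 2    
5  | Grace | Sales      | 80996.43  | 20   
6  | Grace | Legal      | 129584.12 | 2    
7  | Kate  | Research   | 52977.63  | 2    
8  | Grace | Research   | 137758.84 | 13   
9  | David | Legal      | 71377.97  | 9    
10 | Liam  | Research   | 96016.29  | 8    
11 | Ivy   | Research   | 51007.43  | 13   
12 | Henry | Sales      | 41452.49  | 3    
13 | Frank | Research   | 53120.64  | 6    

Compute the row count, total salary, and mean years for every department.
SELECT department,
       COUNT(*) as cnt,
       SUM(salary) as total_salary,
       AVG(years) as avg_years
FROM employees
GROUP BY department

Result:
  Legal: 3 records, 279362.96 total salary, 6.33 avg years
  Research: 7 records, 648105.07 total salary, 8.00 avg years
  Sales: 3 records, 188728.62 total salary, 12.00 avg years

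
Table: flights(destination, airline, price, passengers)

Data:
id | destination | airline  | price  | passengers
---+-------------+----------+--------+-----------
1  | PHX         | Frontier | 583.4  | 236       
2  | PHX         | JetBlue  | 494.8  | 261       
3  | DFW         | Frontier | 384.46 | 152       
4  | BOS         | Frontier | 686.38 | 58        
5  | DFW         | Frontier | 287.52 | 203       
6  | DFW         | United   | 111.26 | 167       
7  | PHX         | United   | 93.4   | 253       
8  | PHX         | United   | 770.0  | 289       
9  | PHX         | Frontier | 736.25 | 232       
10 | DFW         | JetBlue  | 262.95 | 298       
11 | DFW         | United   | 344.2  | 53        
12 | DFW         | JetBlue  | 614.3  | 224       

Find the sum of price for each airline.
SELECT airline, SUM(price) as result
FROM flights
GROUP BY airline

Result:
  Frontier: 2678.01
  JetBlue: 1372.05
  United: 1318.86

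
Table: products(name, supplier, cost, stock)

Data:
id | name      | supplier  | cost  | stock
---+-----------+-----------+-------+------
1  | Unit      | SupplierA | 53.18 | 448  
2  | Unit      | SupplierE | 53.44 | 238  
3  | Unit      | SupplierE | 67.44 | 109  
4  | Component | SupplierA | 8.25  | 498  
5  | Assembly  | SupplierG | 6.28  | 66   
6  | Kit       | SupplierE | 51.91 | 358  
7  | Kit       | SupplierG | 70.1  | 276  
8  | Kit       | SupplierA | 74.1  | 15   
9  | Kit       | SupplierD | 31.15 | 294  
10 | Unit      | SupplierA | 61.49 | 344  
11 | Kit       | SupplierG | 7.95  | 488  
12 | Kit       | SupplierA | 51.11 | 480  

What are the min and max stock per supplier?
SELECT supplier, MIN(stock), MAX(stock)
FROM products
GROUP BY supplier

Result:
  SupplierA: min=15, max=498
  SupplierD: min=294, max=294
  SupplierE: min=109, max=358
  SupplierG: min=66, max=488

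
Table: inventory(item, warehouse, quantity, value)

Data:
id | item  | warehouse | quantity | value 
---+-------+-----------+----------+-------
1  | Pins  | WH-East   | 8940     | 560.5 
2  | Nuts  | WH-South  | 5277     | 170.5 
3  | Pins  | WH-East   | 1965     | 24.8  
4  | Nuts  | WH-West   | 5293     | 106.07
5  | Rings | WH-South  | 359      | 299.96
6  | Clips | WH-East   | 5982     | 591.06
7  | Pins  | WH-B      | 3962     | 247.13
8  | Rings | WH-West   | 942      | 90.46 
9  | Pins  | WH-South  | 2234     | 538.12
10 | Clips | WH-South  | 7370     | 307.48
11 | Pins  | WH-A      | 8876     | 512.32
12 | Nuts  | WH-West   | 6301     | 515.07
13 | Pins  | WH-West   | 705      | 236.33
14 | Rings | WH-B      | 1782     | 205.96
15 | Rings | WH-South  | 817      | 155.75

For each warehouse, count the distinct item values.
SELECT warehouse, COUNT(DISTINCT item)
FROM inventory
GROUP BY warehouse

Result:
  WH-A: 1 distinct
  WH-B: 2 distinct
  WH-East: 2 distinct
  WH-South: 4 distinct
  WH-West: 3 distinct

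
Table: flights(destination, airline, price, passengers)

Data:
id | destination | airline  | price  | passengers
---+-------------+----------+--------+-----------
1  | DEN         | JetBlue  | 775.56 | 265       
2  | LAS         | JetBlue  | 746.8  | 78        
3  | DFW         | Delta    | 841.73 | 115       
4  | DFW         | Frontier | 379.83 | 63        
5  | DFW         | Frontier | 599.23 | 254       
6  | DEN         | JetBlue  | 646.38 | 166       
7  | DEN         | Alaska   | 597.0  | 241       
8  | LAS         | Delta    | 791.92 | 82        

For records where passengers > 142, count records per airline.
SELECT airline, COUNT(*)
FROM flights
WHERE passengers > 142
GROUP BY airline

Note: WHERE filters rows before grouping.

Result:
  Alaska: 1
  Frontier: 1
  JetBlue: 2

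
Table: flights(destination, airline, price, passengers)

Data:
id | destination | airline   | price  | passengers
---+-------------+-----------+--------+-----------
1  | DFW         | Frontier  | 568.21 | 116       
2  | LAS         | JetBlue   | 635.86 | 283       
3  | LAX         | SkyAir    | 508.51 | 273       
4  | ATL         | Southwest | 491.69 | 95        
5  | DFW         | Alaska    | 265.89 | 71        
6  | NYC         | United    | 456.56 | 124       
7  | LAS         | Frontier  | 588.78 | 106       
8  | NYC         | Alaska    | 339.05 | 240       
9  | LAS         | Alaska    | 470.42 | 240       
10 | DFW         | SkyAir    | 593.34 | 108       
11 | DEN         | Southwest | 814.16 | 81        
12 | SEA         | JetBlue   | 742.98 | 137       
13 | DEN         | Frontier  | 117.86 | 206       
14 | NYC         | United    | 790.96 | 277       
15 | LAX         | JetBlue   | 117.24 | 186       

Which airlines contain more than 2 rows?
SELECT airline, COUNT(*) as cnt
FROM flights
GROUP BY airline
HAVING COUNT(*) > 2

Result:
  Alaska: 3
  Frontier: 3
  JetBlue: 3

Note: HAVING filters groups after aggregation, WHERE filters rows before.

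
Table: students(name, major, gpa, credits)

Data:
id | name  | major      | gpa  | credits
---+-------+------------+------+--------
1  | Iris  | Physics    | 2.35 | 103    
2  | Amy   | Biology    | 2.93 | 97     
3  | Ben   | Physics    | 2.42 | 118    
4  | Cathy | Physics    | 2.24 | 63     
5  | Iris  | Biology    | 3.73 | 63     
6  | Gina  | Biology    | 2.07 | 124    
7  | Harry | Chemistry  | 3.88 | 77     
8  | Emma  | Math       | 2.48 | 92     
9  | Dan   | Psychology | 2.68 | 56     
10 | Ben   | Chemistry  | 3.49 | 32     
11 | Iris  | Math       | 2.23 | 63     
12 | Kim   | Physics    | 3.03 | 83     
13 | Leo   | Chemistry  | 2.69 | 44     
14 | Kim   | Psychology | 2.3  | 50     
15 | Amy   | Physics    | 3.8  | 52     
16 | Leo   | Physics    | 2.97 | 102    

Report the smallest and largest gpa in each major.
SELECT major, MIN(gpa), MAX(gpa)
FROM students
GROUP BY major

Result:
  Biology: min=2.07, max=3.73
  Chemistry: min=2.69, max=3.88
  Math: min=2.23, max=2.48
  Physics: min=2.24, max=3.80
  Psychology: min=2.30, max=2.68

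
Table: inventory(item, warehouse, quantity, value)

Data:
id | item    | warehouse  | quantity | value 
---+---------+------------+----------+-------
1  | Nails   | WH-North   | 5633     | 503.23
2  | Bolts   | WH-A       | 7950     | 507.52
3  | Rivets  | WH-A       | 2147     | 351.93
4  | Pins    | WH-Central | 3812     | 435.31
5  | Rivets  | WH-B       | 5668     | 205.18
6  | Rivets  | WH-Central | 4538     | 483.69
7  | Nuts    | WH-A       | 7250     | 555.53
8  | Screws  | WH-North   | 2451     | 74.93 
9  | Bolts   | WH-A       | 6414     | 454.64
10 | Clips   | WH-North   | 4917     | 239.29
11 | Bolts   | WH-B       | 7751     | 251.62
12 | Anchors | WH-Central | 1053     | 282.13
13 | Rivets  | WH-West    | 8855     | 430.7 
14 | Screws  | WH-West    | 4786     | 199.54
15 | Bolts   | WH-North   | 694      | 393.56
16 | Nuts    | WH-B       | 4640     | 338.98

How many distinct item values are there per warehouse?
SELECT warehouse, COUNT(DISTINCT item)
FROM inventory
GROUP BY warehouse

Result:
  WH-A: 3 distinct
  WH-B: 3 distinct
  WH-Central: 3 distinct
  WH-North: 4 distinct
  WH-West: 2 distinct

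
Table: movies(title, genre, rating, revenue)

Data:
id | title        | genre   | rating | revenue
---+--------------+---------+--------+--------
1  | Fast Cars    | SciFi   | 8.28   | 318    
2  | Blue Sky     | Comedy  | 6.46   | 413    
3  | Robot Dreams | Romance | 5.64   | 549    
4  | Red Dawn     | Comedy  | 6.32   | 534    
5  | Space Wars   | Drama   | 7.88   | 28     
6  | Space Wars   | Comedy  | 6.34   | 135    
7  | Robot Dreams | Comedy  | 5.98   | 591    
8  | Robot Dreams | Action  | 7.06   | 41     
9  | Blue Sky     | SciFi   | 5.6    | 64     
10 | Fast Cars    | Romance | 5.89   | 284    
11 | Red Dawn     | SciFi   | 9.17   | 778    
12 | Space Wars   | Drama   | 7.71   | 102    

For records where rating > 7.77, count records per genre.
SELECT genre, COUNT(*)
FROM movies
WHERE rating > 7.77
GROUP BY genre

Note: WHERE filters rows before grouping.

Result:
  Drama: 1
  SciFi: 2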